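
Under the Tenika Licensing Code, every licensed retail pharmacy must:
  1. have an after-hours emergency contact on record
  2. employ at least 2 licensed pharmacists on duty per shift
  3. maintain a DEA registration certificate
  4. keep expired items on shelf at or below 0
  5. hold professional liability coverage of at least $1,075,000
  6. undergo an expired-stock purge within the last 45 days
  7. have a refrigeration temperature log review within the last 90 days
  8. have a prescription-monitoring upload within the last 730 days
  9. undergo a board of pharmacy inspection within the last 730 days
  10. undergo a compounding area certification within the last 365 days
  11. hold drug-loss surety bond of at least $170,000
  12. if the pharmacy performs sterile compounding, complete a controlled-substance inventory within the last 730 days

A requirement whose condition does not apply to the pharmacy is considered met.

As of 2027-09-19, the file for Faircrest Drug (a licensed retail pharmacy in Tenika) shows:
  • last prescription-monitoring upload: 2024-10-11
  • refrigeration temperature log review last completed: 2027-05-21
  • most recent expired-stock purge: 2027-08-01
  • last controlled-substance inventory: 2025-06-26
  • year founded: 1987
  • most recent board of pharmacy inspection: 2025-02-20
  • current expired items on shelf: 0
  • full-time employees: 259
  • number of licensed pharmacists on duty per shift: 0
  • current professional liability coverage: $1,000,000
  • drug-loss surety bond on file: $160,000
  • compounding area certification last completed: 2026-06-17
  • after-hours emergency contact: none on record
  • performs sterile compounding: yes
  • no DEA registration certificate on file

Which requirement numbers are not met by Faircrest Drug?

1, 2, 3, 5, 6, 7, 8, 9, 10, 11, 12

1. after-hours emergency contact absent → not met
2. licensed pharmacists on duty per shift 0 < 2 → not met
3. DEA registration certificate absent → not met
4. expired items on shelf 0 ≤ 0 → met
5. professional liability coverage $1,000,000 < $1,075,000 → not met
6. expired-stock purge 49 days ago vs limit 45 → not met
7. refrigeration temperature log review 121 days ago vs limit 90 → not met
8. prescription-monitoring upload 1073 days ago vs limit 730 → not met
9. board of pharmacy inspection 941 days ago vs limit 730 → not met
10. compounding area certification 459 days ago vs limit 365 → not met
11. drug-loss surety bond $160,000 < $170,000 → not met
12. condition 'performs sterile compounding' holds; controlled-substance inventory 815 days ago vs limit 730 → not met
Not met: 1, 2, 3, 5, 6, 7, 8, 9, 10, 11, 12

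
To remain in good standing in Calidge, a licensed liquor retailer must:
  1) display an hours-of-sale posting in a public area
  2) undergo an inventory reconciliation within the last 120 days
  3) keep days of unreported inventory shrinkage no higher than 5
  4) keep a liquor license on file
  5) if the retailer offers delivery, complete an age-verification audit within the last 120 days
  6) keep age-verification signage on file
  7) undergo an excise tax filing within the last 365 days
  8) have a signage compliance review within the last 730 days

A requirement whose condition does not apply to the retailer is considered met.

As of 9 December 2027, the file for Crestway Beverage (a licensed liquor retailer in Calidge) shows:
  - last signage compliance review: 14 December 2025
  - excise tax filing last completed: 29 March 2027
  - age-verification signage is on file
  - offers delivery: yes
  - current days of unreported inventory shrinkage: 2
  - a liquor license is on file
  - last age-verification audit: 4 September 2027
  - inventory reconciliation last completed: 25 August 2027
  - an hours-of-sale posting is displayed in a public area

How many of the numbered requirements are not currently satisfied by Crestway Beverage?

1. hours-of-sale posting present → met
2. inventory reconciliation 106 days ago vs limit 120 → met
3. days of unreported inventory shrinkage 2 ≤ 5 → met
4. liquor license present → met
5. condition 'offers delivery' holds; age-verification audit 96 days ago vs limit 120 → met
6. age-verification signage present → met
7. excise tax filing 255 days ago vs limit 365 → met
8. signage compliance review 725 days ago vs limit 730 → met
Not met: 0 of 8

0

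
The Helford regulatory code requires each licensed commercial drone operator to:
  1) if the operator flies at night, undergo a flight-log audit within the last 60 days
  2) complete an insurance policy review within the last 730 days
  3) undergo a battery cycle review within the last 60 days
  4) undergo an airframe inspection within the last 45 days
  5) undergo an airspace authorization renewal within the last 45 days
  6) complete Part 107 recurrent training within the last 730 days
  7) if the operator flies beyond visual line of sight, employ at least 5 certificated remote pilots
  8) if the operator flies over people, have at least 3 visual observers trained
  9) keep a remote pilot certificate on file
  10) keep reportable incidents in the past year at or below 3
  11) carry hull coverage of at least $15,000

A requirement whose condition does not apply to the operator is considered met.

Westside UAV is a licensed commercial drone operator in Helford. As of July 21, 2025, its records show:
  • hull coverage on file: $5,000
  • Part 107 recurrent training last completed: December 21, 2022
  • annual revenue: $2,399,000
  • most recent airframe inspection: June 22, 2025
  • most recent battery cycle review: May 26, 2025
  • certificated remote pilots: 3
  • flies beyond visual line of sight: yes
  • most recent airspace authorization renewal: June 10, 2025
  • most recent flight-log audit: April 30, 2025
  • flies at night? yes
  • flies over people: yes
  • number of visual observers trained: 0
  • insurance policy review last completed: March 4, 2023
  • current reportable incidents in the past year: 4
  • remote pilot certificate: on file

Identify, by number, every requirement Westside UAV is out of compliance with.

1. condition 'flies at night' holds; flight-log audit 82 days ago vs limit 60 → not met
2. insurance policy review 870 days ago vs limit 730 → not met
3. battery cycle review 56 days ago vs limit 60 → met
4. airframe inspection 29 days ago vs limit 45 → met
5. airspace authorization renewal 41 days ago vs limit 45 → met
6. Part 107 recurrent training 943 days ago vs limit 730 → not met
7. condition 'flies beyond visual line of sight' holds; certificated remote pilots 3 < 5 → not met
8. condition 'flies over people' holds; visual observers trained 0 < 3 → not met
9. remote pilot certificate present → met
10. reportable incidents in the past year 4 > 3 → not met
11. hull coverage $5,000 < $15,000 → not met
Not met: 1, 2, 6, 7, 8, 10, 11

1, 2, 6, 7, 8, 10, 11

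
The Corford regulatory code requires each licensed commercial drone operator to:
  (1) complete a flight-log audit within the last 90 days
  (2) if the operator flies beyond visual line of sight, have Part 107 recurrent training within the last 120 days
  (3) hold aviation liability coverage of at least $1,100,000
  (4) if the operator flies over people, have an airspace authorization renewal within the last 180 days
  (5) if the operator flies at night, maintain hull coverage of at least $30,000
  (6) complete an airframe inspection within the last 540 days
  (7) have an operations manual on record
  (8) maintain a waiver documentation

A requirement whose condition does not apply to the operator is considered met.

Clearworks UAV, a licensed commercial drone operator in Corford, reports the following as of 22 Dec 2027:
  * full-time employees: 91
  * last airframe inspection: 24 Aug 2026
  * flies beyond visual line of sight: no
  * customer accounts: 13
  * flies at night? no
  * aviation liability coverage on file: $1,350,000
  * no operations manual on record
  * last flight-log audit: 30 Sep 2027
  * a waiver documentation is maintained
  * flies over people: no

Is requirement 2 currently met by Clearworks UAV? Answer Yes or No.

2. condition 'flies beyond visual line of sight' does not hold → requirement n/a → met

Yes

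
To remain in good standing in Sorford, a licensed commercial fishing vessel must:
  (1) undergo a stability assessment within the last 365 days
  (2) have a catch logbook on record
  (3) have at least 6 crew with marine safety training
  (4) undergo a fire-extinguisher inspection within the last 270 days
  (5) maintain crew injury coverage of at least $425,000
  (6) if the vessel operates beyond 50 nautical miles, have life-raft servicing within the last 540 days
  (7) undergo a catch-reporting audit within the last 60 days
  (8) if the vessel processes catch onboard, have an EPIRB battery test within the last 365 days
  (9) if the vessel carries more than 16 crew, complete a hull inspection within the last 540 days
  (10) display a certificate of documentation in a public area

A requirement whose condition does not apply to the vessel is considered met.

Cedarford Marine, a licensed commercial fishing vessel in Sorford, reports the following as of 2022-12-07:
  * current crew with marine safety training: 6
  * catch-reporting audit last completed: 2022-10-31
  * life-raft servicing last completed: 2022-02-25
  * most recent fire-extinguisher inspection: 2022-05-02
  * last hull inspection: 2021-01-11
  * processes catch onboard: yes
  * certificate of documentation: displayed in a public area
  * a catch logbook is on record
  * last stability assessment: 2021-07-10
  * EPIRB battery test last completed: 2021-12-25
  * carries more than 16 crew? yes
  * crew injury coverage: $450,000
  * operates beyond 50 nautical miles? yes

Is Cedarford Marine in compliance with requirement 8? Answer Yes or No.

Yes

8. condition 'processes catch onboard' holds; EPIRB battery test 347 days ago vs limit 365 → met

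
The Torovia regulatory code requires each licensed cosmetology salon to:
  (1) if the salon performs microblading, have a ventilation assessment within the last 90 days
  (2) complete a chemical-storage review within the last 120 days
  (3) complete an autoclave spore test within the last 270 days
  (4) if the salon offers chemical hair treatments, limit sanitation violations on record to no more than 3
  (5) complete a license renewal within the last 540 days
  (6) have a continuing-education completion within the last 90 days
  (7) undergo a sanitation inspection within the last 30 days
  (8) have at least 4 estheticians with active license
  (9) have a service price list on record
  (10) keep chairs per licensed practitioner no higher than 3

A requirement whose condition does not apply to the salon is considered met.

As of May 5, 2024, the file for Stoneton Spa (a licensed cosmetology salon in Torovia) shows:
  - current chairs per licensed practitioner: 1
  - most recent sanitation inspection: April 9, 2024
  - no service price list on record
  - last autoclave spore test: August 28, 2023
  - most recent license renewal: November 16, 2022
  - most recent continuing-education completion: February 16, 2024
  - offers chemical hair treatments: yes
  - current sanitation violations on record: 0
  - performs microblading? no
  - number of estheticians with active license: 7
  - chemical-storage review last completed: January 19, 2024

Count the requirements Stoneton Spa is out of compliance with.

1

1. condition 'performs microblading' does not hold → requirement n/a → met
2. chemical-storage review 107 days ago vs limit 120 → met
3. autoclave spore test 251 days ago vs limit 270 → met
4. condition 'offers chemical hair treatments' holds; sanitation violations on record 0 ≤ 3 → met
5. license renewal 536 days ago vs limit 540 → met
6. continuing-education completion 79 days ago vs limit 90 → met
7. sanitation inspection 26 days ago vs limit 30 → met
8. estheticians with active license 7 ≥ 4 → met
9. service price list absent → not met
10. chairs per licensed practitioner 1 ≤ 3 → met
Not met: 1 of 10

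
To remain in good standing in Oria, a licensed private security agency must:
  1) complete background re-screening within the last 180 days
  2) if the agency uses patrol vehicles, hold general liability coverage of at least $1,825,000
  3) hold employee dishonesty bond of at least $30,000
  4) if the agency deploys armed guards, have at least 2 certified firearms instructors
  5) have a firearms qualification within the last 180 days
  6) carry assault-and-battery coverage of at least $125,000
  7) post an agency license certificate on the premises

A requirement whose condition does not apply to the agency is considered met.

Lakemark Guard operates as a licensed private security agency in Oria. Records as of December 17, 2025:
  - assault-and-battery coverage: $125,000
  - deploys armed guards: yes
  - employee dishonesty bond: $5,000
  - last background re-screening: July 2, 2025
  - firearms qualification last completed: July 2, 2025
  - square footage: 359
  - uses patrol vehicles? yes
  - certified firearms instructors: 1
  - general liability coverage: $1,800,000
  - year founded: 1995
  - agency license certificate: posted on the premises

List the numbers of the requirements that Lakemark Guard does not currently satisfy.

1. background re-screening 168 days ago vs limit 180 → met
2. condition 'uses patrol vehicles' holds; general liability coverage $1,800,000 < $1,825,000 → not met
3. employee dishonesty bond $5,000 < $30,000 → not met
4. condition 'deploys armed guards' holds; certified firearms instructors 1 < 2 → not met
5. firearms qualification 168 days ago vs limit 180 → met
6. assault-and-battery coverage $125,000 ≥ $125,000 → met
7. agency license certificate present → met
Not met: 2, 3, 4

2, 3, 4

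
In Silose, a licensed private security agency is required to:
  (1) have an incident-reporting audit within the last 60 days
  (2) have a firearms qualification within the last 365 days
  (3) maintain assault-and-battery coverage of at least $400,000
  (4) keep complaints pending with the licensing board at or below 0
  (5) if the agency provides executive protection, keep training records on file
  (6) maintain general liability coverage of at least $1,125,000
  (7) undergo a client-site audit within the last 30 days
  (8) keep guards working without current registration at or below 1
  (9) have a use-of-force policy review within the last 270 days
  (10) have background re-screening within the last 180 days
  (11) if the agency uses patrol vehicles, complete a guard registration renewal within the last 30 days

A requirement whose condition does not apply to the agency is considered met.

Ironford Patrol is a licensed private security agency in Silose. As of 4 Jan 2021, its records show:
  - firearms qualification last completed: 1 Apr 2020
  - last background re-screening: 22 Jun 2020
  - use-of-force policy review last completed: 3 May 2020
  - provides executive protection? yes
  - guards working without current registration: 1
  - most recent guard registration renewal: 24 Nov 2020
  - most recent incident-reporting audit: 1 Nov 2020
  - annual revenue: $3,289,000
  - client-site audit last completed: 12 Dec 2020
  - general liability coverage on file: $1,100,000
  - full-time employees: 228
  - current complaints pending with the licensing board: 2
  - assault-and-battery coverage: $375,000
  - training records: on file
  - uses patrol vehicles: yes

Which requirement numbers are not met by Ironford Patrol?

1, 3, 4, 6, 10, 11

1. incident-reporting audit 64 days ago vs limit 60 → not met
2. firearms qualification 278 days ago vs limit 365 → met
3. assault-and-battery coverage $375,000 < $400,000 → not met
4. complaints pending with the licensing board 2 > 0 → not met
5. condition 'provides executive protection' holds; training records present → met
6. general liability coverage $1,100,000 < $1,125,000 → not met
7. client-site audit 23 days ago vs limit 30 → met
8. guards working without current registration 1 ≤ 1 → met
9. use-of-force policy review 246 days ago vs limit 270 → met
10. background re-screening 196 days ago vs limit 180 → not met
11. condition 'uses patrol vehicles' holds; guard registration renewal 41 days ago vs limit 30 → not met
Not met: 1, 3, 4, 6, 10, 11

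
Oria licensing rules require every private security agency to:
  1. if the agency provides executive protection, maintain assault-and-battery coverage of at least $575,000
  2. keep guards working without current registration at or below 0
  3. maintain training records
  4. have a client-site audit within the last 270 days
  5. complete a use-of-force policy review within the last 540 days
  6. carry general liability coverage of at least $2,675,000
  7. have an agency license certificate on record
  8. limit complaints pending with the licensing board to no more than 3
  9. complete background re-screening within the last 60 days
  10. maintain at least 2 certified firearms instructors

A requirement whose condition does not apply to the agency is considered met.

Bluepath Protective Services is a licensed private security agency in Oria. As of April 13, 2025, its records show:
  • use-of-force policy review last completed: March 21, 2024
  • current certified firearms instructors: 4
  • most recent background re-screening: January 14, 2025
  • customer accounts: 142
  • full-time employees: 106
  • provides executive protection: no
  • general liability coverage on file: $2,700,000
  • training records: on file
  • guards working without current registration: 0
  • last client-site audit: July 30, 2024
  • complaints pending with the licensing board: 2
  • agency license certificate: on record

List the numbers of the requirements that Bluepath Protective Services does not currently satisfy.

9

1. condition 'provides executive protection' does not hold → requirement n/a → met
2. guards working without current registration 0 ≤ 0 → met
3. training records present → met
4. client-site audit 257 days ago vs limit 270 → met
5. use-of-force policy review 388 days ago vs limit 540 → met
6. general liability coverage $2,700,000 ≥ $2,675,000 → met
7. agency license certificate present → met
8. complaints pending with the licensing board 2 ≤ 3 → met
9. background re-screening 89 days ago vs limit 60 → not met
10. certified firearms instructors 4 ≥ 2 → met
Not met: 9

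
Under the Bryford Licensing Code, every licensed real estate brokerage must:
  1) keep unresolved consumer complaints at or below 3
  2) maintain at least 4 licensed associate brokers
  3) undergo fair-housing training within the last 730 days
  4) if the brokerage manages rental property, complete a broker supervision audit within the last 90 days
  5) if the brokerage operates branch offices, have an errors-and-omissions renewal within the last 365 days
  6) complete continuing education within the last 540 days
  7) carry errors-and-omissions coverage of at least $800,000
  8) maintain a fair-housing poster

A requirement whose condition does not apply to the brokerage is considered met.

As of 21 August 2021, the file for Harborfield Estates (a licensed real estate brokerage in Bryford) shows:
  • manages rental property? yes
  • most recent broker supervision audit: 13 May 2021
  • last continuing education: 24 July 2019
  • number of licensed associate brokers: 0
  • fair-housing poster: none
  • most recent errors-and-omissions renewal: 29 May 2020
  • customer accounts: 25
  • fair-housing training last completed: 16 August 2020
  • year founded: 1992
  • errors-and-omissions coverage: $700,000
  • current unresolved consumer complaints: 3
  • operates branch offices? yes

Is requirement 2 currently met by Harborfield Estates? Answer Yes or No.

2. licensed associate brokers 0 < 4 → not met

No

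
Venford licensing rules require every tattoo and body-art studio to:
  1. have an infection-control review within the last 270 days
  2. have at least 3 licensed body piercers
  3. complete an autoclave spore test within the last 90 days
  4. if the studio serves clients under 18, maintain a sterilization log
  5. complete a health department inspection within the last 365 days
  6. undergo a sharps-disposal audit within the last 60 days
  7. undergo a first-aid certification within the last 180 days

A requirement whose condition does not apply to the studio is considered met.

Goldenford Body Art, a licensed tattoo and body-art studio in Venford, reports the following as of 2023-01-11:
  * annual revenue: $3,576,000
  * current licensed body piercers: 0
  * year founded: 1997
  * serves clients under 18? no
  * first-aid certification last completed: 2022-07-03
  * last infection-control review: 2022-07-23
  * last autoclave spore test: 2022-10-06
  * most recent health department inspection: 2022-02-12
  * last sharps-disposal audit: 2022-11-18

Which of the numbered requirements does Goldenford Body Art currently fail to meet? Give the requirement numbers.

1. infection-control review 172 days ago vs limit 270 → met
2. licensed body piercers 0 < 3 → not met
3. autoclave spore test 97 days ago vs limit 90 → not met
4. condition 'serves clients under 18' does not hold → requirement n/a → met
5. health department inspection 333 days ago vs limit 365 → met
6. sharps-disposal audit 54 days ago vs limit 60 → met
7. first-aid certification 192 days ago vs limit 180 → not met
Not met: 2, 3, 7

2, 3, 7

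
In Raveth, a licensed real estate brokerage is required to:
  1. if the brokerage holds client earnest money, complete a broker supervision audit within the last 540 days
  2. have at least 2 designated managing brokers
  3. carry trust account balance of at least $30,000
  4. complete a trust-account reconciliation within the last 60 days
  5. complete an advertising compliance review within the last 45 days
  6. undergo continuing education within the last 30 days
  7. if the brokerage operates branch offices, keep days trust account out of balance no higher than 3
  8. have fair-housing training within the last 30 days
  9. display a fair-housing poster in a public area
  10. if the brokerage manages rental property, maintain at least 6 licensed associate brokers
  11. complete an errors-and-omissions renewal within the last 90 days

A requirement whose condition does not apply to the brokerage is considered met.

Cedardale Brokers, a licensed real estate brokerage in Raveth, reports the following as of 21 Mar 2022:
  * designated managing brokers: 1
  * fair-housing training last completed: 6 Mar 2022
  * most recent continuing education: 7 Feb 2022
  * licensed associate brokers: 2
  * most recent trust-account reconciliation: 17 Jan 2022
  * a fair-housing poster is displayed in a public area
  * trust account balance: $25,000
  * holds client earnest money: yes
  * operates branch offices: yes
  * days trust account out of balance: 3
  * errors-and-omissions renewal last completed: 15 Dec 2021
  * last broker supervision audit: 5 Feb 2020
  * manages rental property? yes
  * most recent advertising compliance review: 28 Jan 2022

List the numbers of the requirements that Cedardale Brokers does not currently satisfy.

1, 2, 3, 4, 5, 6, 10, 11

1. condition 'holds client earnest money' holds; broker supervision audit 775 days ago vs limit 540 → not met
2. designated managing brokers 1 < 2 → not met
3. trust account balance $25,000 < $30,000 → not met
4. trust-account reconciliation 63 days ago vs limit 60 → not met
5. advertising compliance review 52 days ago vs limit 45 → not met
6. continuing education 42 days ago vs limit 30 → not met
7. condition 'operates branch offices' holds; days trust account out of balance 3 ≤ 3 → met
8. fair-housing training 15 days ago vs limit 30 → met
9. fair-housing poster present → met
10. condition 'manages rental property' holds; licensed associate brokers 2 < 6 → not met
11. errors-and-omissions renewal 96 days ago vs limit 90 → not met
Not met: 1, 2, 3, 4, 5, 6, 10, 11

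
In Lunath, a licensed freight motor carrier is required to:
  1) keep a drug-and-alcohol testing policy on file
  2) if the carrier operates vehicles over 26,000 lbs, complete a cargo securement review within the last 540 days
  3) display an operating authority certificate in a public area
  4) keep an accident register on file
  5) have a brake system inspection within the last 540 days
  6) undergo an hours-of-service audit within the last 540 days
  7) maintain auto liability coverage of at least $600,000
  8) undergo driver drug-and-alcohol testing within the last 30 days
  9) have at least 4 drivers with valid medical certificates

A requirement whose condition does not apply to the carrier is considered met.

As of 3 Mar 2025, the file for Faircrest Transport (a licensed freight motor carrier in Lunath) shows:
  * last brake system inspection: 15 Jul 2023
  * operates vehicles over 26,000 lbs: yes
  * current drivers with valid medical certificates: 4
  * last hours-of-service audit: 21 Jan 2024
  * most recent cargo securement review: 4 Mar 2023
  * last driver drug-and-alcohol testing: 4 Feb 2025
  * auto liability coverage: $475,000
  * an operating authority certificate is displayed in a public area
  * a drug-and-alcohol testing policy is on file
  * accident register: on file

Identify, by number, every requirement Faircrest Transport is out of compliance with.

2, 5, 7

1. drug-and-alcohol testing policy present → met
2. condition 'operates vehicles over 26,000 lbs' holds; cargo securement review 730 days ago vs limit 540 → not met
3. operating authority certificate present → met
4. accident register present → met
5. brake system inspection 597 days ago vs limit 540 → not met
6. hours-of-service audit 407 days ago vs limit 540 → met
7. auto liability coverage $475,000 < $600,000 → not met
8. driver drug-and-alcohol testing 27 days ago vs limit 30 → met
9. drivers with valid medical certificates 4 ≥ 4 → met
Not met: 2, 5, 7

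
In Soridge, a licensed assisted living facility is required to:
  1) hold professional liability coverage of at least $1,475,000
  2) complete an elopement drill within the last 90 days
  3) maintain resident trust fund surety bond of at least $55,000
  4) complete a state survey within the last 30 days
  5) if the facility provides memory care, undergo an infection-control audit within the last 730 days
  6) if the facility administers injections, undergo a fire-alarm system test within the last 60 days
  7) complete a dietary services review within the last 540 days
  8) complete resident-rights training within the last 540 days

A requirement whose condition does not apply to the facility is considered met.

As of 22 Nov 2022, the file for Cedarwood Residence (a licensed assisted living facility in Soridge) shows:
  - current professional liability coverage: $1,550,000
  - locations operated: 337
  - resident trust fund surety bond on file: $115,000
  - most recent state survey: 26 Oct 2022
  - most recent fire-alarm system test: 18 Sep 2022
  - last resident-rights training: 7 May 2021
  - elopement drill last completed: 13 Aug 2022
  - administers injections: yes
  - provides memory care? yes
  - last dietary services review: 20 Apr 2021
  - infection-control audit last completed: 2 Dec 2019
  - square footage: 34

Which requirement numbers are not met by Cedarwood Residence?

2, 5, 6, 7, 8

1. professional liability coverage $1,550,000 ≥ $1,475,000 → met
2. elopement drill 101 days ago vs limit 90 → not met
3. resident trust fund surety bond $115,000 ≥ $55,000 → met
4. state survey 27 days ago vs limit 30 → met
5. condition 'provides memory care' holds; infection-control audit 1086 days ago vs limit 730 → not met
6. condition 'administers injections' holds; fire-alarm system test 65 days ago vs limit 60 → not met
7. dietary services review 581 days ago vs limit 540 → not met
8. resident-rights training 564 days ago vs limit 540 → not met
Not met: 2, 5, 6, 7, 8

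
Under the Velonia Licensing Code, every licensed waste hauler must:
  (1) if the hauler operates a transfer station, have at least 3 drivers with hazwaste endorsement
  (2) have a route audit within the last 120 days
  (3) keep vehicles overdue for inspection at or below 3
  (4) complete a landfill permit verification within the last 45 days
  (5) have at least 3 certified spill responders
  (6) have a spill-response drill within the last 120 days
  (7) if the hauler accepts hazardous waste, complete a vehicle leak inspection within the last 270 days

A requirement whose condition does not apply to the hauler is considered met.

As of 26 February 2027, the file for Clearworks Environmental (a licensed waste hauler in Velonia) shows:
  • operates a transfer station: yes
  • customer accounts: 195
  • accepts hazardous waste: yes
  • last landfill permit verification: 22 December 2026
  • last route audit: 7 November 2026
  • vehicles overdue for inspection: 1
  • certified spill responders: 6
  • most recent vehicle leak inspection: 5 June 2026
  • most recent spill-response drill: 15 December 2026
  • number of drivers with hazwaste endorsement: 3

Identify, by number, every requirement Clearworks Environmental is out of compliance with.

1. condition 'operates a transfer station' holds; drivers with hazwaste endorsement 3 ≥ 3 → met
2. route audit 111 days ago vs limit 120 → met
3. vehicles overdue for inspection 1 ≤ 3 → met
4. landfill permit verification 66 days ago vs limit 45 → not met
5. certified spill responders 6 ≥ 3 → met
6. spill-response drill 73 days ago vs limit 120 → met
7. condition 'accepts hazardous waste' holds; vehicle leak inspection 266 days ago vs limit 270 → met
Not met: 4

4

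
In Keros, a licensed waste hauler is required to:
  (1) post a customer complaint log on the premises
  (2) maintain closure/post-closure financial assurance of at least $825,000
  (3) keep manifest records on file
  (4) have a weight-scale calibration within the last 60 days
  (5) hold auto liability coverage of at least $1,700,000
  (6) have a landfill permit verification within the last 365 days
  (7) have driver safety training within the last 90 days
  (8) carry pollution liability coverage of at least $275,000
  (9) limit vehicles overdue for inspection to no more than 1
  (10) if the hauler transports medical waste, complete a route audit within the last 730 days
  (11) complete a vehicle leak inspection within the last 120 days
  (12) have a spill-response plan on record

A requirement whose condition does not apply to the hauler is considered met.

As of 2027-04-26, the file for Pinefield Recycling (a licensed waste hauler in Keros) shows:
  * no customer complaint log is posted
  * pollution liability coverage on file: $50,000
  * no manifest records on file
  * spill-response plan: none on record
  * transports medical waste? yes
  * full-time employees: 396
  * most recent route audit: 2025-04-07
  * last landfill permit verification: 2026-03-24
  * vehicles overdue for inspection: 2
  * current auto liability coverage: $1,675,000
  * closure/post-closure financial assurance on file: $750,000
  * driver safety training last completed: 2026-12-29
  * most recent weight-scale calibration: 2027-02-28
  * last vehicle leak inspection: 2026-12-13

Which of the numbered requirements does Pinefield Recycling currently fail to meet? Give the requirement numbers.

1. customer complaint log absent → not met
2. closure/post-closure financial assurance $750,000 < $825,000 → not met
3. manifest records absent → not met
4. weight-scale calibration 57 days ago vs limit 60 → met
5. auto liability coverage $1,675,000 < $1,700,000 → not met
6. landfill permit verification 398 days ago vs limit 365 → not met
7. driver safety training 118 days ago vs limit 90 → not met
8. pollution liability coverage $50,000 < $275,000 → not met
9. vehicles overdue for inspection 2 > 1 → not met
10. condition 'transports medical waste' holds; route audit 749 days ago vs limit 730 → not met
11. vehicle leak inspection 134 days ago vs limit 120 → not met
12. spill-response plan absent → not met
Not met: 1, 2, 3, 5, 6, 7, 8, 9, 10, 11, 12

1, 2, 3, 5, 6, 7, 8, 9, 10, 11, 12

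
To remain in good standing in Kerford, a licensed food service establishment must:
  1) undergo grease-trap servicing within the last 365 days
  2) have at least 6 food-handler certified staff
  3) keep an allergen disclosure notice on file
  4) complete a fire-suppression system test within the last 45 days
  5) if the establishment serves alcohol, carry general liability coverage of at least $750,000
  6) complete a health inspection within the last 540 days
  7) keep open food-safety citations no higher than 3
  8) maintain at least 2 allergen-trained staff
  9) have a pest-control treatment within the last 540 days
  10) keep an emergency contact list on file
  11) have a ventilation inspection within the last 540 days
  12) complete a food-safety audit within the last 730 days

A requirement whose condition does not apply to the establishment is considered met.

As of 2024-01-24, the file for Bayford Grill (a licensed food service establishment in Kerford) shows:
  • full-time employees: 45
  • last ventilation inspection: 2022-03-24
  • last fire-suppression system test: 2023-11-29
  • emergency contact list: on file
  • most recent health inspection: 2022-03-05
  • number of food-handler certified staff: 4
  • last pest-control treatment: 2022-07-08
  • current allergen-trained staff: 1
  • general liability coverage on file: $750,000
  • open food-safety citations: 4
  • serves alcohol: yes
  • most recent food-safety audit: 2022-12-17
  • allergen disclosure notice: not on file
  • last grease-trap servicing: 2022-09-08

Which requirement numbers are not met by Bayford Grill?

1. grease-trap servicing 503 days ago vs limit 365 → not met
2. food-handler certified staff 4 < 6 → not met
3. allergen disclosure notice absent → not met
4. fire-suppression system test 56 days ago vs limit 45 → not met
5. condition 'serves alcohol' holds; general liability coverage $750,000 ≥ $750,000 → met
6. health inspection 690 days ago vs limit 540 → not met
7. open food-safety citations 4 > 3 → not met
8. allergen-trained staff 1 < 2 → not met
9. pest-control treatment 565 days ago vs limit 540 → not met
10. emergency contact list present → met
11. ventilation inspection 671 days ago vs limit 540 → not met
12. food-safety audit 403 days ago vs limit 730 → met
Not met: 1, 2, 3, 4, 6, 7, 8, 9, 11

1, 2, 3, 4, 6, 7, 8, 9, 11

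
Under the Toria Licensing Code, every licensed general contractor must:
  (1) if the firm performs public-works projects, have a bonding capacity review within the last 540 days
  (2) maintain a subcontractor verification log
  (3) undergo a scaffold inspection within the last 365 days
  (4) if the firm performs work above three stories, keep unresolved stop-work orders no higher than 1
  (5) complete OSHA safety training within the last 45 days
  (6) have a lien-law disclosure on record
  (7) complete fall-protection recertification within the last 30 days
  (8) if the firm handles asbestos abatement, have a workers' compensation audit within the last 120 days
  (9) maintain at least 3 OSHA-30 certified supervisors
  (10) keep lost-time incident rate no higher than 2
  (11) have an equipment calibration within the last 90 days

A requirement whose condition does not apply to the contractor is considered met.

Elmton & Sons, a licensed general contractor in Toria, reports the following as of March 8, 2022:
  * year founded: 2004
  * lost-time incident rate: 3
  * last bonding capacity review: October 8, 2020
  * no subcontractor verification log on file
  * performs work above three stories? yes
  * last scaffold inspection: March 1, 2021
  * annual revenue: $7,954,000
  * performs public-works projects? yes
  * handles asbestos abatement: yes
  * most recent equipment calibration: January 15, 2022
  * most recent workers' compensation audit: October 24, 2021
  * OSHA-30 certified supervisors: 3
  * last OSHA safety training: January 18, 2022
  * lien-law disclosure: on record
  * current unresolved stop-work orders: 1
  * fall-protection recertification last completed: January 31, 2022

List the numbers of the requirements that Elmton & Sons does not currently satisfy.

2, 3, 5, 7, 8, 10

1. condition 'performs public-works projects' holds; bonding capacity review 516 days ago vs limit 540 → met
2. subcontractor verification log absent → not met
3. scaffold inspection 372 days ago vs limit 365 → not met
4. condition 'performs work above three stories' holds; unresolved stop-work orders 1 ≤ 1 → met
5. OSHA safety training 49 days ago vs limit 45 → not met
6. lien-law disclosure present → met
7. fall-protection recertification 36 days ago vs limit 30 → not met
8. condition 'handles asbestos abatement' holds; workers' compensation audit 135 days ago vs limit 120 → not met
9. OSHA-30 certified supervisors 3 ≥ 3 → met
10. lost-time incident rate 3 > 2 → not met
11. equipment calibration 52 days ago vs limit 90 → met
Not met: 2, 3, 5, 7, 8, 10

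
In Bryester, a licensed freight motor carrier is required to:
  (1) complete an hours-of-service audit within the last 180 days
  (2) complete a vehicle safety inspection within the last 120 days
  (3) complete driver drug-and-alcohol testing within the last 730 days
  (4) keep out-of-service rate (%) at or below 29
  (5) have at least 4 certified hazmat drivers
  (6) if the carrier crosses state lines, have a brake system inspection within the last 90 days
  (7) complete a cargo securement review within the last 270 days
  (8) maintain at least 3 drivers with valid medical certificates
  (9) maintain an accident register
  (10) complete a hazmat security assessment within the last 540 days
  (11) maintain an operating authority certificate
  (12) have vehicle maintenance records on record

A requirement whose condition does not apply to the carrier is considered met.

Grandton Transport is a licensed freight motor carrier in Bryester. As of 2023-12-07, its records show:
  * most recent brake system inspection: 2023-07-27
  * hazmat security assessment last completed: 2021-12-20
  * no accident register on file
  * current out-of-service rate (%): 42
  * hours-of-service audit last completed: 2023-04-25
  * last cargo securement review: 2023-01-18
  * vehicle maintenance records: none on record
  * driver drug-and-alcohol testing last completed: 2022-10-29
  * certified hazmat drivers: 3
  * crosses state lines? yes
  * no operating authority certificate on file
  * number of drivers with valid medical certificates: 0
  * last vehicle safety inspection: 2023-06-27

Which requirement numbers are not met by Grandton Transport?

1, 2, 4, 5, 6, 7, 8, 9, 10, 11, 12

1. hours-of-service audit 226 days ago vs limit 180 → not met
2. vehicle safety inspection 163 days ago vs limit 120 → not met
3. driver drug-and-alcohol testing 404 days ago vs limit 730 → met
4. out-of-service rate (%) 42 > 29 → not met
5. certified hazmat drivers 3 < 4 → not met
6. condition 'crosses state lines' holds; brake system inspection 133 days ago vs limit 90 → not met
7. cargo securement review 323 days ago vs limit 270 → not met
8. drivers with valid medical certificates 0 < 3 → not met
9. accident register absent → not met
10. hazmat security assessment 717 days ago vs limit 540 → not met
11. operating authority certificate absent → not met
12. vehicle maintenance records absent → not met
Not met: 1, 2, 4, 5, 6, 7, 8, 9, 10, 11, 12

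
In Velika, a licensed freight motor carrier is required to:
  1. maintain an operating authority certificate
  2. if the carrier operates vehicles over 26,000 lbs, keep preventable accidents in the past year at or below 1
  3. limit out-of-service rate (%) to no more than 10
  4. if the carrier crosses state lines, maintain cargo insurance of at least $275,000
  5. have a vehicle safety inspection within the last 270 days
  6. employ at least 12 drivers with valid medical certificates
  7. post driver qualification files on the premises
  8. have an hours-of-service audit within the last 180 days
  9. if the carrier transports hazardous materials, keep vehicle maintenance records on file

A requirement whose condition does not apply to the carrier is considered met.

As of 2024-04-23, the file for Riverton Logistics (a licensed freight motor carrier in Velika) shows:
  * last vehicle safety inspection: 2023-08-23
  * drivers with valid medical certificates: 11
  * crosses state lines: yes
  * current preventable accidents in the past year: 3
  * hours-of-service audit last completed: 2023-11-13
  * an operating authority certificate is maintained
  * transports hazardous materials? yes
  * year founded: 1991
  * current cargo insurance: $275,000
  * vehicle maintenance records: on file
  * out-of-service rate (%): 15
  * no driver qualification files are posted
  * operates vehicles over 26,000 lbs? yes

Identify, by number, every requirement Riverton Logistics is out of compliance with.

1. operating authority certificate present → met
2. condition 'operates vehicles over 26,000 lbs' holds; preventable accidents in the past year 3 > 1 → not met
3. out-of-service rate (%) 15 > 10 → not met
4. condition 'crosses state lines' holds; cargo insurance $275,000 ≥ $275,000 → met
5. vehicle safety inspection 244 days ago vs limit 270 → met
6. drivers with valid medical certificates 11 < 12 → not met
7. driver qualification files absent → not met
8. hours-of-service audit 162 days ago vs limit 180 → met
9. condition 'transports hazardous materials' holds; vehicle maintenance records present → met
Not met: 2, 3, 6, 7

2, 3, 6, 7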